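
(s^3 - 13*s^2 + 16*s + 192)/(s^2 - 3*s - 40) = (s^2 - 5*s - 24)/(s + 5)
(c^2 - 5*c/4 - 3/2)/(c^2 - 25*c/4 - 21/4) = (c - 2)/(c - 7)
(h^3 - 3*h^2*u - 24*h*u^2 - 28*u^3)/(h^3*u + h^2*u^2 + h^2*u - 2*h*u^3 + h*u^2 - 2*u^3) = (-h^2 + 5*h*u + 14*u^2)/(u*(-h^2 + h*u - h + u))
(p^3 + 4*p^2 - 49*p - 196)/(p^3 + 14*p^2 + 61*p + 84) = (p - 7)/(p + 3)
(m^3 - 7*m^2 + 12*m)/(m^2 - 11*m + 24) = m*(m - 4)/(m - 8)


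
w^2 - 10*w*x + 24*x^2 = (w - 6*x)*(w - 4*x)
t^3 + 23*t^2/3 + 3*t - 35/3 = (t - 1)*(t + 5/3)*(t + 7)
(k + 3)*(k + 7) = k^2 + 10*k + 21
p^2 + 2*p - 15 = (p - 3)*(p + 5)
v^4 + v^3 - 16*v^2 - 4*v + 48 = (v - 3)*(v - 2)*(v + 2)*(v + 4)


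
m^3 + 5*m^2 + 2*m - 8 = (m - 1)*(m + 2)*(m + 4)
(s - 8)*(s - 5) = s^2 - 13*s + 40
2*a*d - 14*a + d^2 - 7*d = (2*a + d)*(d - 7)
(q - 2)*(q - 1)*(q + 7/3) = q^3 - 2*q^2/3 - 5*q + 14/3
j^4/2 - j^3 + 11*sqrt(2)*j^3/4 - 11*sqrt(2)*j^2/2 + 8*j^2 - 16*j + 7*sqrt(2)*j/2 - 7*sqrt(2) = (j/2 + sqrt(2)/2)*(j - 2)*(j + sqrt(2))*(j + 7*sqrt(2)/2)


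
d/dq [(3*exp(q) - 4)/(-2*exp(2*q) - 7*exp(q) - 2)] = ((3*exp(q) - 4)*(4*exp(q) + 7) - 6*exp(2*q) - 21*exp(q) - 6)*exp(q)/(2*exp(2*q) + 7*exp(q) + 2)^2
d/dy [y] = 1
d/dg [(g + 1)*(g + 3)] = 2*g + 4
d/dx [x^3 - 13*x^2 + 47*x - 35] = 3*x^2 - 26*x + 47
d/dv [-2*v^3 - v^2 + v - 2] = -6*v^2 - 2*v + 1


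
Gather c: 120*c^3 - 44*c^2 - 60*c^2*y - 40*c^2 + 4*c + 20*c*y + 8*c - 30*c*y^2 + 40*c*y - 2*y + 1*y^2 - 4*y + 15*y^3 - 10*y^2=120*c^3 + c^2*(-60*y - 84) + c*(-30*y^2 + 60*y + 12) + 15*y^3 - 9*y^2 - 6*y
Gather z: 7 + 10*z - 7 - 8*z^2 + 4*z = -8*z^2 + 14*z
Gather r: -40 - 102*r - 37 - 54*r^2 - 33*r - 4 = -54*r^2 - 135*r - 81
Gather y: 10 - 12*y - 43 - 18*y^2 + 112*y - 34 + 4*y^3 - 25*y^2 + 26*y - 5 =4*y^3 - 43*y^2 + 126*y - 72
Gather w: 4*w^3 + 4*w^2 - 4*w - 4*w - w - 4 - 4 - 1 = 4*w^3 + 4*w^2 - 9*w - 9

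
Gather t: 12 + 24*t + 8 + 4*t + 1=28*t + 21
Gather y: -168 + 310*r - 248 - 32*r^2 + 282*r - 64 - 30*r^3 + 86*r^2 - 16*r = -30*r^3 + 54*r^2 + 576*r - 480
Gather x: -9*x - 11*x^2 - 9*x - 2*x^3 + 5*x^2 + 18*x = -2*x^3 - 6*x^2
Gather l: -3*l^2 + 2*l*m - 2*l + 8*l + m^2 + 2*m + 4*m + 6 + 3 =-3*l^2 + l*(2*m + 6) + m^2 + 6*m + 9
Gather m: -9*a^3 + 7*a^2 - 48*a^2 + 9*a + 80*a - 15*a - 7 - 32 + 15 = -9*a^3 - 41*a^2 + 74*a - 24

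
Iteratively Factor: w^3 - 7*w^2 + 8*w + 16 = (w + 1)*(w^2 - 8*w + 16) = (w - 4)*(w + 1)*(w - 4)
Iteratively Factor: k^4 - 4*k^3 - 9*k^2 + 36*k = (k - 4)*(k^3 - 9*k) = (k - 4)*(k + 3)*(k^2 - 3*k) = k*(k - 4)*(k + 3)*(k - 3)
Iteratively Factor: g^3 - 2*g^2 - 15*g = (g + 3)*(g^2 - 5*g) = g*(g + 3)*(g - 5)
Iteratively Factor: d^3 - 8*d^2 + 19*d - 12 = (d - 3)*(d^2 - 5*d + 4) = (d - 3)*(d - 1)*(d - 4)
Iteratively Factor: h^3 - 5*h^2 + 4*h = (h - 4)*(h^2 - h) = (h - 4)*(h - 1)*(h)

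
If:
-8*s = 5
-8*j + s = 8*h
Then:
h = -j - 5/64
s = -5/8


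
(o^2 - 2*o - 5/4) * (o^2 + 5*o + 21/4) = o^4 + 3*o^3 - 6*o^2 - 67*o/4 - 105/16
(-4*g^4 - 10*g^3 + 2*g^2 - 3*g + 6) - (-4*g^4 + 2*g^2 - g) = -10*g^3 - 2*g + 6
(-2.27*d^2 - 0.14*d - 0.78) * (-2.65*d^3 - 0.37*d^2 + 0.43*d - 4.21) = 6.0155*d^5 + 1.2109*d^4 + 1.1427*d^3 + 9.7851*d^2 + 0.254*d + 3.2838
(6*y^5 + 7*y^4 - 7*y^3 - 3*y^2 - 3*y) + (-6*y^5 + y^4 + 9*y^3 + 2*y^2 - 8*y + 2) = 8*y^4 + 2*y^3 - y^2 - 11*y + 2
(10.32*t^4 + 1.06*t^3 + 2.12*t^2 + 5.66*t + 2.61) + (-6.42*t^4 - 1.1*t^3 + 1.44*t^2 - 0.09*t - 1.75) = 3.9*t^4 - 0.04*t^3 + 3.56*t^2 + 5.57*t + 0.86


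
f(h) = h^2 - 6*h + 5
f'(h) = 2*h - 6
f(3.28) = -3.92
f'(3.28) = 0.56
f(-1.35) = 14.92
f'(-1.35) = -8.70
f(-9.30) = 147.29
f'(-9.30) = -24.60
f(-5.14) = 62.26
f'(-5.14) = -16.28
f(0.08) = 4.53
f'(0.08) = -5.84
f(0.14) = 4.18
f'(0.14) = -5.72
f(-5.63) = 70.48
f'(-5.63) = -17.26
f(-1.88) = 19.81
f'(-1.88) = -9.76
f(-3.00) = 32.00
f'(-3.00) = -12.00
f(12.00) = 77.00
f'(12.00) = 18.00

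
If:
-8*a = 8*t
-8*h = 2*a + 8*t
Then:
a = -t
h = -3*t/4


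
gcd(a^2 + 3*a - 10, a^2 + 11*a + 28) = 1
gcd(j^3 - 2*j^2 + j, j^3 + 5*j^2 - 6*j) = j^2 - j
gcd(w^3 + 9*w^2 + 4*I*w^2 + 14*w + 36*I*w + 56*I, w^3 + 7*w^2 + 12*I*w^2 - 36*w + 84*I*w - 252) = w + 7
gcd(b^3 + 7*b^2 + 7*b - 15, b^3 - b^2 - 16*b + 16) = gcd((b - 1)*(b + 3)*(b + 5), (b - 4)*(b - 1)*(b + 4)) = b - 1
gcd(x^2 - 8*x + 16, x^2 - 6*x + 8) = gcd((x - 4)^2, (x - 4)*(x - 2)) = x - 4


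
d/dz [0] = 0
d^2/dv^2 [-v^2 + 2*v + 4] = -2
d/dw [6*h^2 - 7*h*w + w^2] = -7*h + 2*w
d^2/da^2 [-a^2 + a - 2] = -2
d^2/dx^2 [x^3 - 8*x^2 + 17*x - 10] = 6*x - 16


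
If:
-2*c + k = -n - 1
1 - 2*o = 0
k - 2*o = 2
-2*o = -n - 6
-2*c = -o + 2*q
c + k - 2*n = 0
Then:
No Solution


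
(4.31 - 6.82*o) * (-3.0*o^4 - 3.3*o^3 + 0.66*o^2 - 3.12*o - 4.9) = 20.46*o^5 + 9.576*o^4 - 18.7242*o^3 + 24.123*o^2 + 19.9708*o - 21.119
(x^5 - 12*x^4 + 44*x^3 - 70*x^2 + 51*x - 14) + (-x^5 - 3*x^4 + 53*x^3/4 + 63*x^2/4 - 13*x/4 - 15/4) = -15*x^4 + 229*x^3/4 - 217*x^2/4 + 191*x/4 - 71/4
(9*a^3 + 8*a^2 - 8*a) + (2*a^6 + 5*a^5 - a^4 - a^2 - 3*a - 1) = 2*a^6 + 5*a^5 - a^4 + 9*a^3 + 7*a^2 - 11*a - 1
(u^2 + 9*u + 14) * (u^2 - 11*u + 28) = u^4 - 2*u^3 - 57*u^2 + 98*u + 392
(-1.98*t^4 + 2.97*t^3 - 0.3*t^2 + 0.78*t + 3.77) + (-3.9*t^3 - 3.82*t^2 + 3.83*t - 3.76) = -1.98*t^4 - 0.93*t^3 - 4.12*t^2 + 4.61*t + 0.0100000000000002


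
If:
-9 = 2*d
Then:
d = -9/2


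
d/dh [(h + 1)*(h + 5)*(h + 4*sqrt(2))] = 3*h^2 + 8*sqrt(2)*h + 12*h + 5 + 24*sqrt(2)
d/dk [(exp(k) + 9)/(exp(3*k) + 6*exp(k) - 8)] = (-3*(exp(k) + 9)*(exp(2*k) + 2) + exp(3*k) + 6*exp(k) - 8)*exp(k)/(exp(3*k) + 6*exp(k) - 8)^2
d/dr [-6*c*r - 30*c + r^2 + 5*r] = -6*c + 2*r + 5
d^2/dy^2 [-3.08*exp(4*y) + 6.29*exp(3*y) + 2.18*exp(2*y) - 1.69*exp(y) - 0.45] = (-49.28*exp(3*y) + 56.61*exp(2*y) + 8.72*exp(y) - 1.69)*exp(y)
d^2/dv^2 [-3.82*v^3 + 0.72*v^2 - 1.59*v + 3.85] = 1.44 - 22.92*v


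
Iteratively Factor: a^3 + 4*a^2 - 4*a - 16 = (a - 2)*(a^2 + 6*a + 8) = (a - 2)*(a + 4)*(a + 2)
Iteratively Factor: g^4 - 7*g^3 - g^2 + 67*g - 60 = (g + 3)*(g^3 - 10*g^2 + 29*g - 20) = (g - 1)*(g + 3)*(g^2 - 9*g + 20) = (g - 4)*(g - 1)*(g + 3)*(g - 5)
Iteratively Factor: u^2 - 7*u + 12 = (u - 3)*(u - 4)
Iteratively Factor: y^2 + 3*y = (y + 3)*(y)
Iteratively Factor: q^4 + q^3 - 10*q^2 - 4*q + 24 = (q - 2)*(q^3 + 3*q^2 - 4*q - 12) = (q - 2)*(q + 2)*(q^2 + q - 6) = (q - 2)^2*(q + 2)*(q + 3)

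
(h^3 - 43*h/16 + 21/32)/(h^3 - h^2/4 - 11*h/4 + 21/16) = (4*h - 1)/(2*(2*h - 1))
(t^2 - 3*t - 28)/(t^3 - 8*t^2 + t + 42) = (t + 4)/(t^2 - t - 6)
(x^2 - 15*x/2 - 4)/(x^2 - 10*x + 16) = (x + 1/2)/(x - 2)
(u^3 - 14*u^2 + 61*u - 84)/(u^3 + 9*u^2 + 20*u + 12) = (u^3 - 14*u^2 + 61*u - 84)/(u^3 + 9*u^2 + 20*u + 12)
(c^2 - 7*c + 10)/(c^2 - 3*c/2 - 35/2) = 2*(c - 2)/(2*c + 7)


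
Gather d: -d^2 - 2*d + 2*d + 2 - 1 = 1 - d^2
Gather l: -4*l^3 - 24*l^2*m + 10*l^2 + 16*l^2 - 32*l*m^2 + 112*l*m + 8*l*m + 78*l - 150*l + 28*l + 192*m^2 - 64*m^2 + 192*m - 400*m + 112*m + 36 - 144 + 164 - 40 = -4*l^3 + l^2*(26 - 24*m) + l*(-32*m^2 + 120*m - 44) + 128*m^2 - 96*m + 16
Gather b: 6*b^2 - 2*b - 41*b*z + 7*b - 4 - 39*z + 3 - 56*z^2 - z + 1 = 6*b^2 + b*(5 - 41*z) - 56*z^2 - 40*z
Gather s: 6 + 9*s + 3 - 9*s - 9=0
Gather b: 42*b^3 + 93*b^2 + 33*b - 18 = 42*b^3 + 93*b^2 + 33*b - 18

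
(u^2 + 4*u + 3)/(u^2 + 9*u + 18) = (u + 1)/(u + 6)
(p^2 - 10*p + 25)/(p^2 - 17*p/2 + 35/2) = 2*(p - 5)/(2*p - 7)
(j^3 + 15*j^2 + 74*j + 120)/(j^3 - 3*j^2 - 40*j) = (j^2 + 10*j + 24)/(j*(j - 8))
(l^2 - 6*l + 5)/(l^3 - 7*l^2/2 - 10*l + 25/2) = 2/(2*l + 5)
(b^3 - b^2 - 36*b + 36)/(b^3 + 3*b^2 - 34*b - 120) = (b^2 + 5*b - 6)/(b^2 + 9*b + 20)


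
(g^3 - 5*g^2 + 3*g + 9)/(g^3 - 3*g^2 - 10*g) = (-g^3 + 5*g^2 - 3*g - 9)/(g*(-g^2 + 3*g + 10))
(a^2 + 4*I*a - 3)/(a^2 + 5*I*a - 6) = (a + I)/(a + 2*I)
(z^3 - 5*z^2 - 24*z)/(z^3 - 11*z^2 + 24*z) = (z + 3)/(z - 3)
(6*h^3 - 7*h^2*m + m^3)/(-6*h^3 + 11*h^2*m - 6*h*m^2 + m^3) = (-3*h - m)/(3*h - m)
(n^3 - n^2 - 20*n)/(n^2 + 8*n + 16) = n*(n - 5)/(n + 4)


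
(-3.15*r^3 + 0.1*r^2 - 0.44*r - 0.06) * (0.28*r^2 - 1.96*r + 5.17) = -0.882*r^5 + 6.202*r^4 - 16.6047*r^3 + 1.3626*r^2 - 2.1572*r - 0.3102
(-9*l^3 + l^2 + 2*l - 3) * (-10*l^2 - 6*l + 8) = 90*l^5 + 44*l^4 - 98*l^3 + 26*l^2 + 34*l - 24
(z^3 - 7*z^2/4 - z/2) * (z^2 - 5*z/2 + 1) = z^5 - 17*z^4/4 + 39*z^3/8 - z^2/2 - z/2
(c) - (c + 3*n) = -3*n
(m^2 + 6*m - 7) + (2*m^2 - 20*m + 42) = 3*m^2 - 14*m + 35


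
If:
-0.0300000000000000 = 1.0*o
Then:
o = -0.03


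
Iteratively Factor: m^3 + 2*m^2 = (m)*(m^2 + 2*m) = m^2*(m + 2)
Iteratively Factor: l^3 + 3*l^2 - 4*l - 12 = (l + 3)*(l^2 - 4) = (l + 2)*(l + 3)*(l - 2)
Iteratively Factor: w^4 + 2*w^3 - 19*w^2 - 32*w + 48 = (w + 3)*(w^3 - w^2 - 16*w + 16) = (w - 4)*(w + 3)*(w^2 + 3*w - 4) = (w - 4)*(w + 3)*(w + 4)*(w - 1)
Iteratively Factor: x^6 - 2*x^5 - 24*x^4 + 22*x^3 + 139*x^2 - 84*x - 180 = (x + 3)*(x^5 - 5*x^4 - 9*x^3 + 49*x^2 - 8*x - 60) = (x + 1)*(x + 3)*(x^4 - 6*x^3 - 3*x^2 + 52*x - 60) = (x - 2)*(x + 1)*(x + 3)*(x^3 - 4*x^2 - 11*x + 30) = (x - 2)*(x + 1)*(x + 3)^2*(x^2 - 7*x + 10) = (x - 2)^2*(x + 1)*(x + 3)^2*(x - 5)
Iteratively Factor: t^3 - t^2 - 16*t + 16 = (t + 4)*(t^2 - 5*t + 4) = (t - 4)*(t + 4)*(t - 1)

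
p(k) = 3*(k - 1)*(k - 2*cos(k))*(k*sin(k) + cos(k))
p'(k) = 3*k*(k - 1)*(k - 2*cos(k))*cos(k) + 3*(k - 1)*(k*sin(k) + cos(k))*(2*sin(k) + 1) + 3*(k - 2*cos(k))*(k*sin(k) + cos(k))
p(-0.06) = 6.55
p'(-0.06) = -9.38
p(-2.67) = 3.15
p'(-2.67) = 22.08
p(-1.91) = 15.95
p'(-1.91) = 12.78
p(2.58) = 10.68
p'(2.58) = -32.30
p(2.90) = -7.65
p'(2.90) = -84.07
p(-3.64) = -68.64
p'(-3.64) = 169.90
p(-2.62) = 4.22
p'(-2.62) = 20.67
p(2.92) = -9.37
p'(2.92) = -87.57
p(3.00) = -16.93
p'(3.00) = -101.57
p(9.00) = 726.72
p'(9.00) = -1916.53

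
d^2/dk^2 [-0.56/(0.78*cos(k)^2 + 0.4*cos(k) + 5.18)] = (1.362816*(1 - cos(k)^2)^2 + 0.52416*cos(k)^3 - 8.279488*cos(k)^2 - 2.20864*cos(k) + 2.983232)/(0.78*cos(k)^2 + 0.4*cos(k) + 5.18)^3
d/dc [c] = 1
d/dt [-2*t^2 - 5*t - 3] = -4*t - 5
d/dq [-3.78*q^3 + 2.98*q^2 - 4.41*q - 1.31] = -11.34*q^2 + 5.96*q - 4.41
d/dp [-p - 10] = -1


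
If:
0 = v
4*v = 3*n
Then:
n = 0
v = 0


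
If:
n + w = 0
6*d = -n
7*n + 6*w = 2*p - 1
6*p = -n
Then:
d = 1/8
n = -3/4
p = 1/8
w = 3/4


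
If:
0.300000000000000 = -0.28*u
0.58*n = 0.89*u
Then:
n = -1.64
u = -1.07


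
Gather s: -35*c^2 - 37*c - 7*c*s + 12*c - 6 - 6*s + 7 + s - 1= -35*c^2 - 25*c + s*(-7*c - 5)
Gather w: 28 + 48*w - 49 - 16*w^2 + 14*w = -16*w^2 + 62*w - 21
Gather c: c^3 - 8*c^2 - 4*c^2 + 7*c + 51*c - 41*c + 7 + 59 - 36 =c^3 - 12*c^2 + 17*c + 30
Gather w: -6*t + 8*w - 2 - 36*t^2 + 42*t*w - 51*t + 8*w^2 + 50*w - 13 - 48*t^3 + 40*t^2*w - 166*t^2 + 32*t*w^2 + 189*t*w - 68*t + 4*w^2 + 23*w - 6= -48*t^3 - 202*t^2 - 125*t + w^2*(32*t + 12) + w*(40*t^2 + 231*t + 81) - 21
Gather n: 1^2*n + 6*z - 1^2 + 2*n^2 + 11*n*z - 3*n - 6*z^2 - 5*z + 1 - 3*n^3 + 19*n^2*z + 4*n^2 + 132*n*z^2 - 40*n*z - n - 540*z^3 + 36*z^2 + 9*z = -3*n^3 + n^2*(19*z + 6) + n*(132*z^2 - 29*z - 3) - 540*z^3 + 30*z^2 + 10*z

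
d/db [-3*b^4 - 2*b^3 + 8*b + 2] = -12*b^3 - 6*b^2 + 8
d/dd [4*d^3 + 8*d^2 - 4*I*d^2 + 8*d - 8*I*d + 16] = 12*d^2 + 8*d*(2 - I) + 8 - 8*I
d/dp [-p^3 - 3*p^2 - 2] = 3*p*(-p - 2)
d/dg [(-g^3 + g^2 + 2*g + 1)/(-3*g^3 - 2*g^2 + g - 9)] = (5*g^4 + 10*g^3 + 41*g^2 - 14*g - 19)/(9*g^6 + 12*g^5 - 2*g^4 + 50*g^3 + 37*g^2 - 18*g + 81)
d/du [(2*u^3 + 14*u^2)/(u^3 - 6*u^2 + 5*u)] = 2*(-13*u^2 + 10*u + 35)/(u^4 - 12*u^3 + 46*u^2 - 60*u + 25)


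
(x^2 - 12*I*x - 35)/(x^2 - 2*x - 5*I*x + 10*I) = (x - 7*I)/(x - 2)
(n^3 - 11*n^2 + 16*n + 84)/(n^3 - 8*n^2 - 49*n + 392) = (n^2 - 4*n - 12)/(n^2 - n - 56)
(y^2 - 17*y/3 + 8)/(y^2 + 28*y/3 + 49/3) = (3*y^2 - 17*y + 24)/(3*y^2 + 28*y + 49)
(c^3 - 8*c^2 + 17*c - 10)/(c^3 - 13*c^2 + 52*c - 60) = (c - 1)/(c - 6)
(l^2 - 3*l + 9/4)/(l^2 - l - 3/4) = (2*l - 3)/(2*l + 1)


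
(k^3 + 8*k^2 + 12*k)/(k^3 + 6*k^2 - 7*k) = (k^2 + 8*k + 12)/(k^2 + 6*k - 7)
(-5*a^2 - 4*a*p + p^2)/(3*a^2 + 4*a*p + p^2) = (-5*a + p)/(3*a + p)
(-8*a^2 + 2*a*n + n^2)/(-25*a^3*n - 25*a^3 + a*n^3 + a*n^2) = (8*a^2 - 2*a*n - n^2)/(a*(25*a^2*n + 25*a^2 - n^3 - n^2))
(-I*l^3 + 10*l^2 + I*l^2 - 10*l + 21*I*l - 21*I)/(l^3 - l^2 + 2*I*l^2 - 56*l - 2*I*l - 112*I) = (-I*l^3 + l^2*(10 + I) + l*(-10 + 21*I) - 21*I)/(l^3 + l^2*(-1 + 2*I) - 2*l*(28 + I) - 112*I)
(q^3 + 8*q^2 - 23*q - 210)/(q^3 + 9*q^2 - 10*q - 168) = (q - 5)/(q - 4)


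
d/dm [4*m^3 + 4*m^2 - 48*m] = 12*m^2 + 8*m - 48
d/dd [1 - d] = -1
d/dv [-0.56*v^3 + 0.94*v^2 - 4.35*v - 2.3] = -1.68*v^2 + 1.88*v - 4.35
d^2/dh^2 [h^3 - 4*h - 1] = 6*h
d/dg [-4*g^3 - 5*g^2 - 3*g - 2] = -12*g^2 - 10*g - 3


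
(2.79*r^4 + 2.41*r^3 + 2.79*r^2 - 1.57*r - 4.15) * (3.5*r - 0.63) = 9.765*r^5 + 6.6773*r^4 + 8.2467*r^3 - 7.2527*r^2 - 13.5359*r + 2.6145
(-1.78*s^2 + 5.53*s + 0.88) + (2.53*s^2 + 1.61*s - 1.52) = 0.75*s^2 + 7.14*s - 0.64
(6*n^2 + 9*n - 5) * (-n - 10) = -6*n^3 - 69*n^2 - 85*n + 50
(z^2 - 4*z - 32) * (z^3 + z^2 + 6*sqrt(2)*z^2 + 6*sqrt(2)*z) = z^5 - 3*z^4 + 6*sqrt(2)*z^4 - 36*z^3 - 18*sqrt(2)*z^3 - 216*sqrt(2)*z^2 - 32*z^2 - 192*sqrt(2)*z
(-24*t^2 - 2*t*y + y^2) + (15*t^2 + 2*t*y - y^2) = -9*t^2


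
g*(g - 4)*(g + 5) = g^3 + g^2 - 20*g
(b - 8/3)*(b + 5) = b^2 + 7*b/3 - 40/3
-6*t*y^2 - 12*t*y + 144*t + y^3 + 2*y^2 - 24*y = (-6*t + y)*(y - 4)*(y + 6)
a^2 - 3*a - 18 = (a - 6)*(a + 3)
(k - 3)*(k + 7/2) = k^2 + k/2 - 21/2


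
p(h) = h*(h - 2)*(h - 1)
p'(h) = h*(h - 2) + h*(h - 1) + (h - 2)*(h - 1)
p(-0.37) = -1.20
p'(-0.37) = 4.63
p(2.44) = 1.55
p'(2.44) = 5.22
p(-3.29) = -74.66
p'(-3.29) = 54.21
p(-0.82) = -4.21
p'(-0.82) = 8.94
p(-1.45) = -12.26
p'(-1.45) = 17.01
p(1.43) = -0.35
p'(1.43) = -0.45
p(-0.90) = -4.96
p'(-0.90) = 9.83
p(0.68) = 0.29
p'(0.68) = -0.69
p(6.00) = 120.00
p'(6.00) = 74.00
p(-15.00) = -4080.00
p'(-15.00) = 767.00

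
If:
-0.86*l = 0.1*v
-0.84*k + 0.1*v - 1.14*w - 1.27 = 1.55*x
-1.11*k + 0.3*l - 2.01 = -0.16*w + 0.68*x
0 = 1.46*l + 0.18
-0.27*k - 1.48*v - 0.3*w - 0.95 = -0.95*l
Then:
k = -5.49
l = -0.12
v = 1.06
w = -3.84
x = 5.05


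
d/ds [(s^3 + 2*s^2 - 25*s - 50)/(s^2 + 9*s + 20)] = (s^2 + 8*s - 2)/(s^2 + 8*s + 16)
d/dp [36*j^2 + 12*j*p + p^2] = 12*j + 2*p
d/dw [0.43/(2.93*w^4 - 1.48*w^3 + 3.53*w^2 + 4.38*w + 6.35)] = (-5.0396*w^3 + 1.9092*w^2 - 3.0358*w - 1.8834)/(2.93*w^4 - 1.48*w^3 + 3.53*w^2 + 4.38*w + 6.35)^2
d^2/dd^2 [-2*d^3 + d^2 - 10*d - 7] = 2 - 12*d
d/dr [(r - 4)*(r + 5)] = 2*r + 1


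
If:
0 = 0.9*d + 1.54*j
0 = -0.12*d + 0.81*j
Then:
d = 0.00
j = 0.00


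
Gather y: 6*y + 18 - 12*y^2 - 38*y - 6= -12*y^2 - 32*y + 12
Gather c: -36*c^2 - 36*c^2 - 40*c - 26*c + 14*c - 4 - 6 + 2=-72*c^2 - 52*c - 8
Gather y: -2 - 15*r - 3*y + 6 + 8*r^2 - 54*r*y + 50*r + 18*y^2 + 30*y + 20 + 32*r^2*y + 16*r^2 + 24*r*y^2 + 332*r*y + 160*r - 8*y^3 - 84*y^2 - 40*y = 24*r^2 + 195*r - 8*y^3 + y^2*(24*r - 66) + y*(32*r^2 + 278*r - 13) + 24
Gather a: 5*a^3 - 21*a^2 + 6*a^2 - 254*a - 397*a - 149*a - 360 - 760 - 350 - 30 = 5*a^3 - 15*a^2 - 800*a - 1500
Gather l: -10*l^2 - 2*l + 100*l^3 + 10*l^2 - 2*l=100*l^3 - 4*l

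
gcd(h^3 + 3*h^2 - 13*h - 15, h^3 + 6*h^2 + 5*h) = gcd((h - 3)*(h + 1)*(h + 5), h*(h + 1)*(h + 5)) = h^2 + 6*h + 5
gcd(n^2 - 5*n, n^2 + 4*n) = n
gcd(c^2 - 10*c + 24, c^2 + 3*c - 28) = c - 4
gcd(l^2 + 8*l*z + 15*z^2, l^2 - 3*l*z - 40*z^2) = l + 5*z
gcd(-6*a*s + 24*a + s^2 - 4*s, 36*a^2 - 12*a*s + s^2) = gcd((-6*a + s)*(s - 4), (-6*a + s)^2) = -6*a + s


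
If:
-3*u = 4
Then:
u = -4/3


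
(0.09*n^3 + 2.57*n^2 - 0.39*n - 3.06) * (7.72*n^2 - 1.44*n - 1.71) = 0.6948*n^5 + 19.7108*n^4 - 6.8655*n^3 - 27.4563*n^2 + 5.0733*n + 5.2326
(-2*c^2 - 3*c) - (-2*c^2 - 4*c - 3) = c + 3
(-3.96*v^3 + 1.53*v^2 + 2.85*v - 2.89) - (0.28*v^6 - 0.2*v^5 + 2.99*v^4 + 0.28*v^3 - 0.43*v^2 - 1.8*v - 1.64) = -0.28*v^6 + 0.2*v^5 - 2.99*v^4 - 4.24*v^3 + 1.96*v^2 + 4.65*v - 1.25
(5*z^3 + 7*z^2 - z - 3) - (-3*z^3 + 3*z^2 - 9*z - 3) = 8*z^3 + 4*z^2 + 8*z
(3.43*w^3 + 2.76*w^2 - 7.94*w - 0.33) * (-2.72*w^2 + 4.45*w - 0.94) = -9.3296*w^5 + 7.7563*w^4 + 30.6546*w^3 - 37.0298*w^2 + 5.9951*w + 0.3102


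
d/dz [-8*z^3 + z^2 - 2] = 2*z*(1 - 12*z)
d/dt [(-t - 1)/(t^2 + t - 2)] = (-t^2 - t + (t + 1)*(2*t + 1) + 2)/(t^2 + t - 2)^2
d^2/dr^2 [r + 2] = 0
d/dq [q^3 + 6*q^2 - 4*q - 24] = 3*q^2 + 12*q - 4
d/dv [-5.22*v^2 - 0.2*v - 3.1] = -10.44*v - 0.2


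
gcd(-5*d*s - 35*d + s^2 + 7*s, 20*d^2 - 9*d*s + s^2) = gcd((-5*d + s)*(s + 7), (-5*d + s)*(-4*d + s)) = -5*d + s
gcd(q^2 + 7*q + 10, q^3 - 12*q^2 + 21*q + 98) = q + 2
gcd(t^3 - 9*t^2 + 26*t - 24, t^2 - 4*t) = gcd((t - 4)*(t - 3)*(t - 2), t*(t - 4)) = t - 4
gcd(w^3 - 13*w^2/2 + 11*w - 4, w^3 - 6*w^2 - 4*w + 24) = w - 2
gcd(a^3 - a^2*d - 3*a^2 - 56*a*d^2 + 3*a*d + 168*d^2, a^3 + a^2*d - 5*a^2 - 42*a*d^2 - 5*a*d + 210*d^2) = a + 7*d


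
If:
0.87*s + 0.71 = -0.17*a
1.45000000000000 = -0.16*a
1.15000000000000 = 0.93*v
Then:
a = -9.06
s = 0.95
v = 1.24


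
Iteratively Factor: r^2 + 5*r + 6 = (r + 2)*(r + 3)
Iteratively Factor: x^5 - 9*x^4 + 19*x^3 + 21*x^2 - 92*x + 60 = (x - 2)*(x^4 - 7*x^3 + 5*x^2 + 31*x - 30) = (x - 3)*(x - 2)*(x^3 - 4*x^2 - 7*x + 10) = (x - 3)*(x - 2)*(x + 2)*(x^2 - 6*x + 5) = (x - 5)*(x - 3)*(x - 2)*(x + 2)*(x - 1)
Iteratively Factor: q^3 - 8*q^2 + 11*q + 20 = (q + 1)*(q^2 - 9*q + 20) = (q - 5)*(q + 1)*(q - 4)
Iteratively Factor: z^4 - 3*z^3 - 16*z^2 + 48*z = (z - 4)*(z^3 + z^2 - 12*z) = (z - 4)*(z - 3)*(z^2 + 4*z) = z*(z - 4)*(z - 3)*(z + 4)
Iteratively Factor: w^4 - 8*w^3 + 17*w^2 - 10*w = (w - 2)*(w^3 - 6*w^2 + 5*w) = w*(w - 2)*(w^2 - 6*w + 5) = w*(w - 2)*(w - 1)*(w - 5)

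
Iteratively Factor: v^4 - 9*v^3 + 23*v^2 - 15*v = (v - 1)*(v^3 - 8*v^2 + 15*v) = v*(v - 1)*(v^2 - 8*v + 15) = v*(v - 3)*(v - 1)*(v - 5)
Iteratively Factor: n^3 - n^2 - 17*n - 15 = (n + 3)*(n^2 - 4*n - 5) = (n + 1)*(n + 3)*(n - 5)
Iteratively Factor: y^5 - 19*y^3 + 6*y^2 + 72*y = (y + 4)*(y^4 - 4*y^3 - 3*y^2 + 18*y) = (y - 3)*(y + 4)*(y^3 - y^2 - 6*y) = y*(y - 3)*(y + 4)*(y^2 - y - 6) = y*(y - 3)*(y + 2)*(y + 4)*(y - 3)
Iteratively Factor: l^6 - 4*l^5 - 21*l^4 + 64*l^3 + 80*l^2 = (l + 1)*(l^5 - 5*l^4 - 16*l^3 + 80*l^2) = (l - 4)*(l + 1)*(l^4 - l^3 - 20*l^2) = l*(l - 4)*(l + 1)*(l^3 - l^2 - 20*l) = l^2*(l - 4)*(l + 1)*(l^2 - l - 20) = l^2*(l - 5)*(l - 4)*(l + 1)*(l + 4)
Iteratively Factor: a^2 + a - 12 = (a - 3)*(a + 4)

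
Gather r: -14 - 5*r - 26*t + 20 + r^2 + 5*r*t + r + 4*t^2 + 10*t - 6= r^2 + r*(5*t - 4) + 4*t^2 - 16*t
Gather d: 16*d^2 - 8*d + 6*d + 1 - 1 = 16*d^2 - 2*d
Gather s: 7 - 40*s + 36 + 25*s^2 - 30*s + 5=25*s^2 - 70*s + 48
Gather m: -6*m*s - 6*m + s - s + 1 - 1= m*(-6*s - 6)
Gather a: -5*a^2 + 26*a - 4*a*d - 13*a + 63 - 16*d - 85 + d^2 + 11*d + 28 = -5*a^2 + a*(13 - 4*d) + d^2 - 5*d + 6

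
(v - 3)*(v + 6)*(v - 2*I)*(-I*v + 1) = -I*v^4 - v^3 - 3*I*v^3 - 3*v^2 + 16*I*v^2 + 18*v - 6*I*v + 36*I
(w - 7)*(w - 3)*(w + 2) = w^3 - 8*w^2 + w + 42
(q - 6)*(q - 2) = q^2 - 8*q + 12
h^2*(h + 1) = h^3 + h^2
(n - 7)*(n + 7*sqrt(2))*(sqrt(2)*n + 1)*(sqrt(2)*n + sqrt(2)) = 2*n^4 - 12*n^3 + 15*sqrt(2)*n^3 - 90*sqrt(2)*n^2 - 105*sqrt(2)*n - 84*n - 98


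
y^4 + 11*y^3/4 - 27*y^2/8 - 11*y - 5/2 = (y - 2)*(y + 1/4)*(y + 2)*(y + 5/2)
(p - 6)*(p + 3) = p^2 - 3*p - 18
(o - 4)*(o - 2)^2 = o^3 - 8*o^2 + 20*o - 16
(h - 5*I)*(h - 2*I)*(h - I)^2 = h^4 - 9*I*h^3 - 25*h^2 + 27*I*h + 10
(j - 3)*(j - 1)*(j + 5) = j^3 + j^2 - 17*j + 15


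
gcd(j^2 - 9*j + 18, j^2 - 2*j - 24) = j - 6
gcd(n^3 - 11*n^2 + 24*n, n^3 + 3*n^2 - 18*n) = n^2 - 3*n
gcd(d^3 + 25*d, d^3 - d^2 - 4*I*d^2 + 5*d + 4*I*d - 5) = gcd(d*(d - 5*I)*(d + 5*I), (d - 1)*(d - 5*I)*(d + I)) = d - 5*I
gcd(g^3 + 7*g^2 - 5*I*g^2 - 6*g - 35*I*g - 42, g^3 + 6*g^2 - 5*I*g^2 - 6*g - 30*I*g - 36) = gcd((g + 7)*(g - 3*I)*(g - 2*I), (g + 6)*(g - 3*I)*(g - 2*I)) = g^2 - 5*I*g - 6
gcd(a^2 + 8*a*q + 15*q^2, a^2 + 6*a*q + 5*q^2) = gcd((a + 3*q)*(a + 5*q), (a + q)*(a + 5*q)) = a + 5*q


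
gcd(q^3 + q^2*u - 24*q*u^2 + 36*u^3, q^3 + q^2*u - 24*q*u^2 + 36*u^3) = q^3 + q^2*u - 24*q*u^2 + 36*u^3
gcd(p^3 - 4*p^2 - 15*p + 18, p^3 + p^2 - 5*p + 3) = p^2 + 2*p - 3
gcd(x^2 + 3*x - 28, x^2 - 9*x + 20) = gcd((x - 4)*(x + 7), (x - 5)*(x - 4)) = x - 4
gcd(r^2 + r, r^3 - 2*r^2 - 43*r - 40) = r + 1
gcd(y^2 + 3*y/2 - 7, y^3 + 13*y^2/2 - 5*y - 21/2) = 1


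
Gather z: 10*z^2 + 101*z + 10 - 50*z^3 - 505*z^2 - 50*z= -50*z^3 - 495*z^2 + 51*z + 10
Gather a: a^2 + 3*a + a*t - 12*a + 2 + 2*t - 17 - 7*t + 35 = a^2 + a*(t - 9) - 5*t + 20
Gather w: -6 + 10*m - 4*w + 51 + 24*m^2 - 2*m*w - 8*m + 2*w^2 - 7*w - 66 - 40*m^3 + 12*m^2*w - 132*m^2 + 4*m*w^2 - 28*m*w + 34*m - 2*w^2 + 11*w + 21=-40*m^3 - 108*m^2 + 4*m*w^2 + 36*m + w*(12*m^2 - 30*m)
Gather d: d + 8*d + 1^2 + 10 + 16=9*d + 27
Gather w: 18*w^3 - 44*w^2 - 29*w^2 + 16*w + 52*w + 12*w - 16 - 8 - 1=18*w^3 - 73*w^2 + 80*w - 25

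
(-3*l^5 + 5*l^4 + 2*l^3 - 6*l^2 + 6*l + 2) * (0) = 0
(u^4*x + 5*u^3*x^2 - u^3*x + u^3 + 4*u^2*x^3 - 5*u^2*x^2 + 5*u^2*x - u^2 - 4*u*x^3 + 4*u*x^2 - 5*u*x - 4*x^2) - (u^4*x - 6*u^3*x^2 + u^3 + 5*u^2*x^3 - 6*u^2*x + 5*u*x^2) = 11*u^3*x^2 - u^3*x - u^2*x^3 - 5*u^2*x^2 + 11*u^2*x - u^2 - 4*u*x^3 - u*x^2 - 5*u*x - 4*x^2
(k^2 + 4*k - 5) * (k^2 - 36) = k^4 + 4*k^3 - 41*k^2 - 144*k + 180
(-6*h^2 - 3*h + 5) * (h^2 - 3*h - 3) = -6*h^4 + 15*h^3 + 32*h^2 - 6*h - 15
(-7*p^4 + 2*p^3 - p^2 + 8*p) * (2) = -14*p^4 + 4*p^3 - 2*p^2 + 16*p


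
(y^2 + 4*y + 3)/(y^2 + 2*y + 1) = (y + 3)/(y + 1)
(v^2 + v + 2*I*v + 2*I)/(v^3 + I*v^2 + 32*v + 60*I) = (v + 1)/(v^2 - I*v + 30)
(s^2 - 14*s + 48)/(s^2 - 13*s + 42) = (s - 8)/(s - 7)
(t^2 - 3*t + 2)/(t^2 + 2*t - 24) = (t^2 - 3*t + 2)/(t^2 + 2*t - 24)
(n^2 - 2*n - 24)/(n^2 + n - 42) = (n + 4)/(n + 7)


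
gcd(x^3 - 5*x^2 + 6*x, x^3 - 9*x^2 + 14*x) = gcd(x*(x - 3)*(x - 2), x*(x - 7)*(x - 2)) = x^2 - 2*x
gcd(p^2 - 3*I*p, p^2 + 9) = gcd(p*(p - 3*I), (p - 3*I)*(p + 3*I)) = p - 3*I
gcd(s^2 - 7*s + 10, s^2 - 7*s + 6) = 1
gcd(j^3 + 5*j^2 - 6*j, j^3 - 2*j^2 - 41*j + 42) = j^2 + 5*j - 6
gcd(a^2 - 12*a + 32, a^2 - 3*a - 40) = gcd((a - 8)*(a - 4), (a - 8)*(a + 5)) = a - 8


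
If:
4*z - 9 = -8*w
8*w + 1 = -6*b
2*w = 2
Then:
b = -3/2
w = 1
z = 1/4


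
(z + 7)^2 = z^2 + 14*z + 49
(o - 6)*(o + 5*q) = o^2 + 5*o*q - 6*o - 30*q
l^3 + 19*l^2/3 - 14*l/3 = l*(l - 2/3)*(l + 7)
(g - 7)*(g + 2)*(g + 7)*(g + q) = g^4 + g^3*q + 2*g^3 + 2*g^2*q - 49*g^2 - 49*g*q - 98*g - 98*q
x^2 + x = x*(x + 1)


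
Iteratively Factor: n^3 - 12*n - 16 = (n + 2)*(n^2 - 2*n - 8) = (n - 4)*(n + 2)*(n + 2)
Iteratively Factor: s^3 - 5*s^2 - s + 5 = (s - 5)*(s^2 - 1) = (s - 5)*(s - 1)*(s + 1)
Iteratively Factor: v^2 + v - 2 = (v + 2)*(v - 1)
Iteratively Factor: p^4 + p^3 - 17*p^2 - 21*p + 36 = (p + 3)*(p^3 - 2*p^2 - 11*p + 12) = (p + 3)^2*(p^2 - 5*p + 4) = (p - 1)*(p + 3)^2*(p - 4)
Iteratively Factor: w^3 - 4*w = (w)*(w^2 - 4) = w*(w + 2)*(w - 2)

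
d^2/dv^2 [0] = 0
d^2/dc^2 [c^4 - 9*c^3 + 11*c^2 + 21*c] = 12*c^2 - 54*c + 22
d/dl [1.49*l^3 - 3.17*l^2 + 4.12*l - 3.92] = 4.47*l^2 - 6.34*l + 4.12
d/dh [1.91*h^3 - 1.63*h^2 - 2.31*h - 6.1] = 5.73*h^2 - 3.26*h - 2.31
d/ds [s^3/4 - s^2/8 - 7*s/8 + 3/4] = 3*s^2/4 - s/4 - 7/8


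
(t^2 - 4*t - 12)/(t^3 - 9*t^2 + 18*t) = (t + 2)/(t*(t - 3))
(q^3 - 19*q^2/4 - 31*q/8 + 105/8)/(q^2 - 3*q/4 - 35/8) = (2*q^2 - 13*q + 15)/(2*q - 5)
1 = 1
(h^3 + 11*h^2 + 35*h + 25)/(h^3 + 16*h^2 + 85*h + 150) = (h + 1)/(h + 6)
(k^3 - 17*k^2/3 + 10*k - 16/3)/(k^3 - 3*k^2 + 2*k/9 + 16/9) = 3*(k - 2)/(3*k + 2)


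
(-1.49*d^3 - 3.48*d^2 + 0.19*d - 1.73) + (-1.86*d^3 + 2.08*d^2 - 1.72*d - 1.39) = -3.35*d^3 - 1.4*d^2 - 1.53*d - 3.12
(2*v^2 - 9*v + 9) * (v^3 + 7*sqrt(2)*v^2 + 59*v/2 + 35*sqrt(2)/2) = 2*v^5 - 9*v^4 + 14*sqrt(2)*v^4 - 63*sqrt(2)*v^3 + 68*v^3 - 531*v^2/2 + 98*sqrt(2)*v^2 - 315*sqrt(2)*v/2 + 531*v/2 + 315*sqrt(2)/2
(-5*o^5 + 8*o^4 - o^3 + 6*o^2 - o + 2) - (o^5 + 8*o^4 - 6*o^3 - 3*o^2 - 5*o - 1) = -6*o^5 + 5*o^3 + 9*o^2 + 4*o + 3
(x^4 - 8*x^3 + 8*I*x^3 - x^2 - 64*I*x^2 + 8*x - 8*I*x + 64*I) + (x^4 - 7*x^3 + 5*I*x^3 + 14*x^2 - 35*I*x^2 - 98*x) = 2*x^4 - 15*x^3 + 13*I*x^3 + 13*x^2 - 99*I*x^2 - 90*x - 8*I*x + 64*I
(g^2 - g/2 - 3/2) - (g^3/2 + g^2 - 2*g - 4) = -g^3/2 + 3*g/2 + 5/2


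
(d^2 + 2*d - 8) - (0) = d^2 + 2*d - 8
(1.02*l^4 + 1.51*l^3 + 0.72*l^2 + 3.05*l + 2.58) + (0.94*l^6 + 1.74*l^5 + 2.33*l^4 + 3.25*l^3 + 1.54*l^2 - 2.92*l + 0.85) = 0.94*l^6 + 1.74*l^5 + 3.35*l^4 + 4.76*l^3 + 2.26*l^2 + 0.13*l + 3.43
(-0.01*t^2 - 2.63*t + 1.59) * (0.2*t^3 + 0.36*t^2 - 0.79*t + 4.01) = -0.002*t^5 - 0.5296*t^4 - 0.6209*t^3 + 2.61*t^2 - 11.8024*t + 6.3759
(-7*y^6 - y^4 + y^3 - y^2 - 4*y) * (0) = 0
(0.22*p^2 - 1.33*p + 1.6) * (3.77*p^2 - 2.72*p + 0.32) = 0.8294*p^4 - 5.6125*p^3 + 9.72*p^2 - 4.7776*p + 0.512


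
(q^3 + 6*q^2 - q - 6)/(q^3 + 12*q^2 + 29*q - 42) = (q + 1)/(q + 7)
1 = 1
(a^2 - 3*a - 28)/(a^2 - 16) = (a - 7)/(a - 4)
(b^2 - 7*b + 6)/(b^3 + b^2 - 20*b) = (b^2 - 7*b + 6)/(b*(b^2 + b - 20))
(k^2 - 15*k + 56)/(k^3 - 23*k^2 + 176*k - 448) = 1/(k - 8)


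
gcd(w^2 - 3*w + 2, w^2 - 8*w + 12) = w - 2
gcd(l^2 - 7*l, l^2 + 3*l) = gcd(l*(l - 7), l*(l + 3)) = l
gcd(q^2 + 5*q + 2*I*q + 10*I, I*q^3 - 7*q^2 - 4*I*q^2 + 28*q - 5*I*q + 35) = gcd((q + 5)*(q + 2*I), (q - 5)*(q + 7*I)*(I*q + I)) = 1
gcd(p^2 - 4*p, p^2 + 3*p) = p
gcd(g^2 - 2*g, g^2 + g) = g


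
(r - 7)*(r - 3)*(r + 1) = r^3 - 9*r^2 + 11*r + 21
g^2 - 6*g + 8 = (g - 4)*(g - 2)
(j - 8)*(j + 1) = j^2 - 7*j - 8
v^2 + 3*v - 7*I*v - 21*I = (v + 3)*(v - 7*I)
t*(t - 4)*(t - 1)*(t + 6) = t^4 + t^3 - 26*t^2 + 24*t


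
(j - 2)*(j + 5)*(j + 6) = j^3 + 9*j^2 + 8*j - 60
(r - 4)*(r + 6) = r^2 + 2*r - 24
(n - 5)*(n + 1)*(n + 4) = n^3 - 21*n - 20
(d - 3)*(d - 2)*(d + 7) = d^3 + 2*d^2 - 29*d + 42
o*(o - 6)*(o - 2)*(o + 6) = o^4 - 2*o^3 - 36*o^2 + 72*o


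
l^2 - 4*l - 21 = (l - 7)*(l + 3)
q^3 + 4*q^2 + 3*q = q*(q + 1)*(q + 3)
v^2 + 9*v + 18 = (v + 3)*(v + 6)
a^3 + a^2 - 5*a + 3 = (a - 1)^2*(a + 3)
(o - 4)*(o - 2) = o^2 - 6*o + 8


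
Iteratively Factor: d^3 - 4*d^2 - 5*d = (d)*(d^2 - 4*d - 5) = d*(d - 5)*(d + 1)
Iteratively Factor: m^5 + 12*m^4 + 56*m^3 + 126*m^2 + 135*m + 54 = (m + 2)*(m^4 + 10*m^3 + 36*m^2 + 54*m + 27) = (m + 2)*(m + 3)*(m^3 + 7*m^2 + 15*m + 9) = (m + 1)*(m + 2)*(m + 3)*(m^2 + 6*m + 9) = (m + 1)*(m + 2)*(m + 3)^2*(m + 3)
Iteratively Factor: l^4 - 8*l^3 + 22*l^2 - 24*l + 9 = (l - 3)*(l^3 - 5*l^2 + 7*l - 3) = (l - 3)*(l - 1)*(l^2 - 4*l + 3) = (l - 3)^2*(l - 1)*(l - 1)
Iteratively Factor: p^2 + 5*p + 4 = (p + 1)*(p + 4)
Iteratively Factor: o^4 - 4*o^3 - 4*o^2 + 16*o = (o - 4)*(o^3 - 4*o) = (o - 4)*(o + 2)*(o^2 - 2*o) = (o - 4)*(o - 2)*(o + 2)*(o)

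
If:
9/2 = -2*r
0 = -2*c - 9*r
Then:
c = 81/8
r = -9/4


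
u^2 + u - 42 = (u - 6)*(u + 7)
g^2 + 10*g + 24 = (g + 4)*(g + 6)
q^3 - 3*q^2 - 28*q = q*(q - 7)*(q + 4)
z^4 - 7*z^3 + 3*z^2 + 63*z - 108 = (z - 4)*(z - 3)^2*(z + 3)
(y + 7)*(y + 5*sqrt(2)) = y^2 + 7*y + 5*sqrt(2)*y + 35*sqrt(2)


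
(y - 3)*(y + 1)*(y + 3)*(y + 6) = y^4 + 7*y^3 - 3*y^2 - 63*y - 54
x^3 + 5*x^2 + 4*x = x*(x + 1)*(x + 4)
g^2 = g^2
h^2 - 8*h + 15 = (h - 5)*(h - 3)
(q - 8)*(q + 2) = q^2 - 6*q - 16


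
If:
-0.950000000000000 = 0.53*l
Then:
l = -1.79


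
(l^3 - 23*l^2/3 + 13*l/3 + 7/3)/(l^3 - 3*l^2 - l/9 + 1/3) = 3*(l^2 - 8*l + 7)/(3*l^2 - 10*l + 3)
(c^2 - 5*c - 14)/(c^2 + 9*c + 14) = (c - 7)/(c + 7)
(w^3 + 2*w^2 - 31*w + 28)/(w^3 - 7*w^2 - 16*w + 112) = (w^2 + 6*w - 7)/(w^2 - 3*w - 28)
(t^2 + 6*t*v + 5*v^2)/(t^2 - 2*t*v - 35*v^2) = (t + v)/(t - 7*v)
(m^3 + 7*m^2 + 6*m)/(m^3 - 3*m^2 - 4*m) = (m + 6)/(m - 4)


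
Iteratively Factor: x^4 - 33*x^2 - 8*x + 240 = (x - 3)*(x^3 + 3*x^2 - 24*x - 80) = (x - 5)*(x - 3)*(x^2 + 8*x + 16) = (x - 5)*(x - 3)*(x + 4)*(x + 4)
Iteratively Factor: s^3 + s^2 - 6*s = (s - 2)*(s^2 + 3*s) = (s - 2)*(s + 3)*(s)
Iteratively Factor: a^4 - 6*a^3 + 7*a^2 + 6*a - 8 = (a + 1)*(a^3 - 7*a^2 + 14*a - 8) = (a - 1)*(a + 1)*(a^2 - 6*a + 8) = (a - 4)*(a - 1)*(a + 1)*(a - 2)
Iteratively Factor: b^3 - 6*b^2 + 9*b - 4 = (b - 1)*(b^2 - 5*b + 4) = (b - 1)^2*(b - 4)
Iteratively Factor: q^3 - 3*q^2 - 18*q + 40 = (q + 4)*(q^2 - 7*q + 10) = (q - 2)*(q + 4)*(q - 5)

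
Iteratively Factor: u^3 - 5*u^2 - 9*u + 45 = (u - 5)*(u^2 - 9) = (u - 5)*(u - 3)*(u + 3)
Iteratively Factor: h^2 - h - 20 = (h + 4)*(h - 5)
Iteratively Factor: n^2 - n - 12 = (n + 3)*(n - 4)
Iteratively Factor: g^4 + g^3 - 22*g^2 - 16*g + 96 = (g - 4)*(g^3 + 5*g^2 - 2*g - 24) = (g - 4)*(g + 4)*(g^2 + g - 6) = (g - 4)*(g + 3)*(g + 4)*(g - 2)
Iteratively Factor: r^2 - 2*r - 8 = (r + 2)*(r - 4)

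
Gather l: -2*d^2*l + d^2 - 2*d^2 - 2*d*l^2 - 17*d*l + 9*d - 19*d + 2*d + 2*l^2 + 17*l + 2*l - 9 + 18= -d^2 - 8*d + l^2*(2 - 2*d) + l*(-2*d^2 - 17*d + 19) + 9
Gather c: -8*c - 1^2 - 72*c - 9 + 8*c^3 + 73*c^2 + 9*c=8*c^3 + 73*c^2 - 71*c - 10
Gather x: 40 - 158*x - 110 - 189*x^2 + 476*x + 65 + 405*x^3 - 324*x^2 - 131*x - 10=405*x^3 - 513*x^2 + 187*x - 15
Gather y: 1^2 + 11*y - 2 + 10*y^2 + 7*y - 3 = 10*y^2 + 18*y - 4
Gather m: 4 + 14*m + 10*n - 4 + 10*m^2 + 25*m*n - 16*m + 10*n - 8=10*m^2 + m*(25*n - 2) + 20*n - 8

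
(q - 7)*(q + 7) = q^2 - 49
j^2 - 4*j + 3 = (j - 3)*(j - 1)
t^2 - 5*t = t*(t - 5)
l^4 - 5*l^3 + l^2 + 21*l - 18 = (l - 3)^2*(l - 1)*(l + 2)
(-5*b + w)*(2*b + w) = -10*b^2 - 3*b*w + w^2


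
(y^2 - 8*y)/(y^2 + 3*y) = (y - 8)/(y + 3)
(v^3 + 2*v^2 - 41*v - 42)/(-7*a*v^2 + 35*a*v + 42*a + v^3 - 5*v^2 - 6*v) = (v + 7)/(-7*a + v)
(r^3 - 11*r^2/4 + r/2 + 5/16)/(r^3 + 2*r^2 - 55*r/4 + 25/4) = (r + 1/4)/(r + 5)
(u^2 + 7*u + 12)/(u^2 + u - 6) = (u + 4)/(u - 2)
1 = 1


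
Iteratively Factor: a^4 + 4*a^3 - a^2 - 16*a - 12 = (a + 2)*(a^3 + 2*a^2 - 5*a - 6) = (a - 2)*(a + 2)*(a^2 + 4*a + 3) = (a - 2)*(a + 2)*(a + 3)*(a + 1)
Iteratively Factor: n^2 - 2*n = (n)*(n - 2)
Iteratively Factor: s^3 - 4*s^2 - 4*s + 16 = (s + 2)*(s^2 - 6*s + 8) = (s - 4)*(s + 2)*(s - 2)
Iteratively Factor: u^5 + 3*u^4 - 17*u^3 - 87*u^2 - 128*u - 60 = (u - 5)*(u^4 + 8*u^3 + 23*u^2 + 28*u + 12) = (u - 5)*(u + 2)*(u^3 + 6*u^2 + 11*u + 6) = (u - 5)*(u + 2)*(u + 3)*(u^2 + 3*u + 2) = (u - 5)*(u + 2)^2*(u + 3)*(u + 1)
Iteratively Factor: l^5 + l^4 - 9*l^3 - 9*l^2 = (l - 3)*(l^4 + 4*l^3 + 3*l^2) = l*(l - 3)*(l^3 + 4*l^2 + 3*l) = l^2*(l - 3)*(l^2 + 4*l + 3) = l^2*(l - 3)*(l + 3)*(l + 1)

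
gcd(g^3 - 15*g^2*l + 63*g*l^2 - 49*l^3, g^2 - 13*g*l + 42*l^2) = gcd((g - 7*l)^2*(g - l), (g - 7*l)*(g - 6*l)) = g - 7*l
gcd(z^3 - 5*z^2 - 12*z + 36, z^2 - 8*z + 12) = z^2 - 8*z + 12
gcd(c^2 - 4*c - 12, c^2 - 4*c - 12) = c^2 - 4*c - 12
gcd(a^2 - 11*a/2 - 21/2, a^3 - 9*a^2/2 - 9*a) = a + 3/2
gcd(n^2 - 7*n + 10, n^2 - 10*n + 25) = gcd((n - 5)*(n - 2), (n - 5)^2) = n - 5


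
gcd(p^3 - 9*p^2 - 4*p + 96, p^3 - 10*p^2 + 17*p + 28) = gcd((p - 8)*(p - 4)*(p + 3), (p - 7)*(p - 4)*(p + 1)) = p - 4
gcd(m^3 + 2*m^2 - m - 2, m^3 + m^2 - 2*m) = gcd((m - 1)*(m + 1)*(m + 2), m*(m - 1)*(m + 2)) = m^2 + m - 2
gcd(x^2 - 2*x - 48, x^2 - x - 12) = 1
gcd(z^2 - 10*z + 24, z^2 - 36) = z - 6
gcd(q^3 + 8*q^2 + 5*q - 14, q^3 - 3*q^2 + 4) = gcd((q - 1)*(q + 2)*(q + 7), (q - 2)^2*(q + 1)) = 1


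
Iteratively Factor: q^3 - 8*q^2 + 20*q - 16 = (q - 2)*(q^2 - 6*q + 8) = (q - 4)*(q - 2)*(q - 2)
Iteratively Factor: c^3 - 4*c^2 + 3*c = (c)*(c^2 - 4*c + 3) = c*(c - 3)*(c - 1)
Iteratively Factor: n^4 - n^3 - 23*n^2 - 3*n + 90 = (n + 3)*(n^3 - 4*n^2 - 11*n + 30) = (n - 5)*(n + 3)*(n^2 + n - 6) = (n - 5)*(n - 2)*(n + 3)*(n + 3)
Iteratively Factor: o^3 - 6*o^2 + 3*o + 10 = (o - 5)*(o^2 - o - 2) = (o - 5)*(o + 1)*(o - 2)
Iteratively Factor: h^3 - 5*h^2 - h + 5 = (h + 1)*(h^2 - 6*h + 5) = (h - 5)*(h + 1)*(h - 1)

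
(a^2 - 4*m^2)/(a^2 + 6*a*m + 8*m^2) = (a - 2*m)/(a + 4*m)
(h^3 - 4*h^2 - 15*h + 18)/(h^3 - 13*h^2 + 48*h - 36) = (h + 3)/(h - 6)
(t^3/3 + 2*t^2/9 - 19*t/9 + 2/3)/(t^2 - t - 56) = (-3*t^3 - 2*t^2 + 19*t - 6)/(9*(-t^2 + t + 56))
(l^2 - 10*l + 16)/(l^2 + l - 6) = (l - 8)/(l + 3)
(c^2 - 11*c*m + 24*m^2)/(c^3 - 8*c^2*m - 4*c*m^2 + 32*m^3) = (c - 3*m)/(c^2 - 4*m^2)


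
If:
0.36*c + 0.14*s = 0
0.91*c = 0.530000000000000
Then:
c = 0.58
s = -1.50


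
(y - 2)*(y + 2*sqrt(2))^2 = y^3 - 2*y^2 + 4*sqrt(2)*y^2 - 8*sqrt(2)*y + 8*y - 16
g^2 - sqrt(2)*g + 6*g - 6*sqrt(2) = (g + 6)*(g - sqrt(2))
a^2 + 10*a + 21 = (a + 3)*(a + 7)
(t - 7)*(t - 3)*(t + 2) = t^3 - 8*t^2 + t + 42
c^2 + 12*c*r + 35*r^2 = (c + 5*r)*(c + 7*r)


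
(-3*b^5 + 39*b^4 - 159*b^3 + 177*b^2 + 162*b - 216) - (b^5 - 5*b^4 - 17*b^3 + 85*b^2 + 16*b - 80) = -4*b^5 + 44*b^4 - 142*b^3 + 92*b^2 + 146*b - 136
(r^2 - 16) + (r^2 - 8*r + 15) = 2*r^2 - 8*r - 1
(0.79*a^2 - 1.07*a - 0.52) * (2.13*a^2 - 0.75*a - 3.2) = 1.6827*a^4 - 2.8716*a^3 - 2.8331*a^2 + 3.814*a + 1.664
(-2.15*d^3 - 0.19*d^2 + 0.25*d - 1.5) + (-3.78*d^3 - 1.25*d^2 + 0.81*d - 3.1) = -5.93*d^3 - 1.44*d^2 + 1.06*d - 4.6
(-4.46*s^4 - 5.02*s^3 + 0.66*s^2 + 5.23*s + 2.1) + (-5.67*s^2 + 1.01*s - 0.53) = -4.46*s^4 - 5.02*s^3 - 5.01*s^2 + 6.24*s + 1.57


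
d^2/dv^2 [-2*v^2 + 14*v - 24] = -4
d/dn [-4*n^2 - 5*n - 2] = -8*n - 5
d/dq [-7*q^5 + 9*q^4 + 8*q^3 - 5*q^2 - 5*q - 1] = -35*q^4 + 36*q^3 + 24*q^2 - 10*q - 5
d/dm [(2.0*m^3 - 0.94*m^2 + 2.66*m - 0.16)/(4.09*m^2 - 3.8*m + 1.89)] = (8.18*m^4 - 15.2*m^3 + 4.0326*m^2 - 2.2444*m + 4.4194)/(16.7281*m^4 - 31.084*m^3 + 29.9002*m^2 - 14.364*m + 3.5721)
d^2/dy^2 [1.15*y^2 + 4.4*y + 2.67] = 2.30000000000000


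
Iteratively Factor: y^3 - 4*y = (y - 2)*(y^2 + 2*y) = y*(y - 2)*(y + 2)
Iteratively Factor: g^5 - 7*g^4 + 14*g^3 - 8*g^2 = (g)*(g^4 - 7*g^3 + 14*g^2 - 8*g) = g^2*(g^3 - 7*g^2 + 14*g - 8) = g^2*(g - 4)*(g^2 - 3*g + 2) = g^2*(g - 4)*(g - 1)*(g - 2)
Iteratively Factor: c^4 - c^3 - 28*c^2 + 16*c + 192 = (c + 4)*(c^3 - 5*c^2 - 8*c + 48) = (c - 4)*(c + 4)*(c^2 - c - 12) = (c - 4)*(c + 3)*(c + 4)*(c - 4)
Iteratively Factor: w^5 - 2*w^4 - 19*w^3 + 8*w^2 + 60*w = (w + 3)*(w^4 - 5*w^3 - 4*w^2 + 20*w) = (w - 2)*(w + 3)*(w^3 - 3*w^2 - 10*w) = (w - 2)*(w + 2)*(w + 3)*(w^2 - 5*w) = w*(w - 2)*(w + 2)*(w + 3)*(w - 5)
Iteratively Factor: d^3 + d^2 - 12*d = (d - 3)*(d^2 + 4*d) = (d - 3)*(d + 4)*(d)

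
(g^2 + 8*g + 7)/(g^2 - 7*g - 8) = (g + 7)/(g - 8)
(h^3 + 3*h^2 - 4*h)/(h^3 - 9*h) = (h^2 + 3*h - 4)/(h^2 - 9)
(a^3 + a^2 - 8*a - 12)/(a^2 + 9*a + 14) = (a^2 - a - 6)/(a + 7)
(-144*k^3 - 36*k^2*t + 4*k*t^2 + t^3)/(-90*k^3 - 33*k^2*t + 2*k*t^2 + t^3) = (24*k^2 + 10*k*t + t^2)/(15*k^2 + 8*k*t + t^2)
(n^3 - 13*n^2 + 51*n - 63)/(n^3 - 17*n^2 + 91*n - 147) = (n - 3)/(n - 7)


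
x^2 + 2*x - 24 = (x - 4)*(x + 6)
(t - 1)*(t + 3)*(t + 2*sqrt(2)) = t^3 + 2*t^2 + 2*sqrt(2)*t^2 - 3*t + 4*sqrt(2)*t - 6*sqrt(2)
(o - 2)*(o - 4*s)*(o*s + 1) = o^3*s - 4*o^2*s^2 - 2*o^2*s + o^2 + 8*o*s^2 - 4*o*s - 2*o + 8*s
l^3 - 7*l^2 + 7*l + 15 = (l - 5)*(l - 3)*(l + 1)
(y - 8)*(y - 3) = y^2 - 11*y + 24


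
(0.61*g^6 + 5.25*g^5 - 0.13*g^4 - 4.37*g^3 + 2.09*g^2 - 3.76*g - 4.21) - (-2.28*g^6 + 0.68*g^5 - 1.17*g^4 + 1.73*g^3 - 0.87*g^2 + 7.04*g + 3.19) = 2.89*g^6 + 4.57*g^5 + 1.04*g^4 - 6.1*g^3 + 2.96*g^2 - 10.8*g - 7.4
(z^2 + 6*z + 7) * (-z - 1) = -z^3 - 7*z^2 - 13*z - 7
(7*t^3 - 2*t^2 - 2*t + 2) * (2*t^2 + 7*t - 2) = 14*t^5 + 45*t^4 - 32*t^3 - 6*t^2 + 18*t - 4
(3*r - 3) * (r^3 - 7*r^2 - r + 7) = 3*r^4 - 24*r^3 + 18*r^2 + 24*r - 21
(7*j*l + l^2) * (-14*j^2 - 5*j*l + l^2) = -98*j^3*l - 49*j^2*l^2 + 2*j*l^3 + l^4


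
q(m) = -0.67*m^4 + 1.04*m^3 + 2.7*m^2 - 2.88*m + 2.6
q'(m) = -2.68*m^3 + 3.12*m^2 + 5.4*m - 2.88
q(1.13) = 3.20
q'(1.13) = 3.34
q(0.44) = 1.92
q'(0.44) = -0.13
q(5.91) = -522.81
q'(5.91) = -415.21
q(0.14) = 2.25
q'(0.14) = -2.07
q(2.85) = -3.81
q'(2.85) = -24.19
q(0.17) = 2.19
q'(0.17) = -1.88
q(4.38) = -117.42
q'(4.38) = -144.57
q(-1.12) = 6.70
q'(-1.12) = -1.25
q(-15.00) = -36775.45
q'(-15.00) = 9663.12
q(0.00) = 2.60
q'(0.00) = -2.88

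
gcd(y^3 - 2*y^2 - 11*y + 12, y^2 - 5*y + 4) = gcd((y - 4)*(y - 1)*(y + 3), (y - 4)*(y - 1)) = y^2 - 5*y + 4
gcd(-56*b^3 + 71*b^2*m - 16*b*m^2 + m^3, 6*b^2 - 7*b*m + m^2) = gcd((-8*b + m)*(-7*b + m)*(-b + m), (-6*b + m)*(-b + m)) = b - m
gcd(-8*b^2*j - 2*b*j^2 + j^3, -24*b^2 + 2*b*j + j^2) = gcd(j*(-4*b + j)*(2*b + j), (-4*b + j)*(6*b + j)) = 4*b - j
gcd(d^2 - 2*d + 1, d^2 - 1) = d - 1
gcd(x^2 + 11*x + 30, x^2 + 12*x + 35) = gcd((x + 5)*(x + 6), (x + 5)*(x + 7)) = x + 5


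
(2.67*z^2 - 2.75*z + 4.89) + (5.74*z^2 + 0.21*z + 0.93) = 8.41*z^2 - 2.54*z + 5.82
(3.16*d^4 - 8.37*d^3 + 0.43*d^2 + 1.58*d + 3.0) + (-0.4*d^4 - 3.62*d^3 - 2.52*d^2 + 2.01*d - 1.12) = 2.76*d^4 - 11.99*d^3 - 2.09*d^2 + 3.59*d + 1.88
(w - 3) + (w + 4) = 2*w + 1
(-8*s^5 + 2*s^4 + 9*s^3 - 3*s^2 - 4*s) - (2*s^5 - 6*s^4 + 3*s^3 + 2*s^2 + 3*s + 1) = -10*s^5 + 8*s^4 + 6*s^3 - 5*s^2 - 7*s - 1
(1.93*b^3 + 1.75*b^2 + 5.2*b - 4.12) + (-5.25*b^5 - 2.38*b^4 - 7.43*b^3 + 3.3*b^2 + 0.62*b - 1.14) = -5.25*b^5 - 2.38*b^4 - 5.5*b^3 + 5.05*b^2 + 5.82*b - 5.26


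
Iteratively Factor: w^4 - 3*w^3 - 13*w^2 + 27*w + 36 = (w - 4)*(w^3 + w^2 - 9*w - 9) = (w - 4)*(w - 3)*(w^2 + 4*w + 3) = (w - 4)*(w - 3)*(w + 1)*(w + 3)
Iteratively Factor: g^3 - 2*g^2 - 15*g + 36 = (g + 4)*(g^2 - 6*g + 9) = (g - 3)*(g + 4)*(g - 3)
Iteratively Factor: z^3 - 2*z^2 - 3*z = (z)*(z^2 - 2*z - 3) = z*(z - 3)*(z + 1)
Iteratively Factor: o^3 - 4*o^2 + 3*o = (o)*(o^2 - 4*o + 3) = o*(o - 1)*(o - 3)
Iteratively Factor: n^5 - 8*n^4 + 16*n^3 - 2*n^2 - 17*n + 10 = (n - 2)*(n^4 - 6*n^3 + 4*n^2 + 6*n - 5) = (n - 2)*(n - 1)*(n^3 - 5*n^2 - n + 5) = (n - 5)*(n - 2)*(n - 1)*(n^2 - 1) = (n - 5)*(n - 2)*(n - 1)*(n + 1)*(n - 1)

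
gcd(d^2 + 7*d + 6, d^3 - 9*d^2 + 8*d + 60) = 1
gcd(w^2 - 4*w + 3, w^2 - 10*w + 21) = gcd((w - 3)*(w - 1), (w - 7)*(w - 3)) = w - 3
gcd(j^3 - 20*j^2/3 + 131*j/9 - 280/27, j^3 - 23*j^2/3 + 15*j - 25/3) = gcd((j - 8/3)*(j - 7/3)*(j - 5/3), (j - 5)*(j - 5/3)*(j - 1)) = j - 5/3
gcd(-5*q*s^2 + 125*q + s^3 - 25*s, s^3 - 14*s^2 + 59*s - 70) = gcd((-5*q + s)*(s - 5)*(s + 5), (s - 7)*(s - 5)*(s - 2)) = s - 5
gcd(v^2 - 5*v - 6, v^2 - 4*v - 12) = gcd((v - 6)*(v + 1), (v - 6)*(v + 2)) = v - 6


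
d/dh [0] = 0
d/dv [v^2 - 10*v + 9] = 2*v - 10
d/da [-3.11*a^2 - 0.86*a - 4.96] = -6.22*a - 0.86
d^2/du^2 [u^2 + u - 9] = 2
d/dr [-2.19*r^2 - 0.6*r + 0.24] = -4.38*r - 0.6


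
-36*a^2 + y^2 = (-6*a + y)*(6*a + y)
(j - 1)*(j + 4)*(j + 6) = j^3 + 9*j^2 + 14*j - 24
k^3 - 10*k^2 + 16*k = k*(k - 8)*(k - 2)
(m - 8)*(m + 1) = m^2 - 7*m - 8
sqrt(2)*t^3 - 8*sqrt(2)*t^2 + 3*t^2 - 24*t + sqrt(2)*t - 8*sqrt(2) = (t - 8)*(t + sqrt(2))*(sqrt(2)*t + 1)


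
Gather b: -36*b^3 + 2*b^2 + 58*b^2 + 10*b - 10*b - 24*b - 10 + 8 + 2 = -36*b^3 + 60*b^2 - 24*b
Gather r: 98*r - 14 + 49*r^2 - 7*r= 49*r^2 + 91*r - 14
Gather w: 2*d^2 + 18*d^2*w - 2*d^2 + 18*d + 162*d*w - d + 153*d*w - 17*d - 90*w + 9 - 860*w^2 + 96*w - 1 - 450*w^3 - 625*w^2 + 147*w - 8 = -450*w^3 - 1485*w^2 + w*(18*d^2 + 315*d + 153)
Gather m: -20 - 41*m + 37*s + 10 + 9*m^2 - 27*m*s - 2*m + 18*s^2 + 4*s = 9*m^2 + m*(-27*s - 43) + 18*s^2 + 41*s - 10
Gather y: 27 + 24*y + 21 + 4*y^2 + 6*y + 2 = 4*y^2 + 30*y + 50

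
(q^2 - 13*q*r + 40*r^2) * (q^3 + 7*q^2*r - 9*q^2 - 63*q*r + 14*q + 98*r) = q^5 - 6*q^4*r - 9*q^4 - 51*q^3*r^2 + 54*q^3*r + 14*q^3 + 280*q^2*r^3 + 459*q^2*r^2 - 84*q^2*r - 2520*q*r^3 - 714*q*r^2 + 3920*r^3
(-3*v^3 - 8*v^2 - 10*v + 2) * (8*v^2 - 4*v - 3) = -24*v^5 - 52*v^4 - 39*v^3 + 80*v^2 + 22*v - 6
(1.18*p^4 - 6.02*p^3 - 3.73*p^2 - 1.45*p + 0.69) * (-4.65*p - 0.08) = -5.487*p^5 + 27.8986*p^4 + 17.8261*p^3 + 7.0409*p^2 - 3.0925*p - 0.0552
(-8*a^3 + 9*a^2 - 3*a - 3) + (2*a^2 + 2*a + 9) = -8*a^3 + 11*a^2 - a + 6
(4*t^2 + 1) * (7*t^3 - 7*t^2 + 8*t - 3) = 28*t^5 - 28*t^4 + 39*t^3 - 19*t^2 + 8*t - 3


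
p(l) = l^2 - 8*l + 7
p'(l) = 2*l - 8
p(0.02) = 6.84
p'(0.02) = -7.96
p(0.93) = 0.42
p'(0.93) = -6.14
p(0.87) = 0.80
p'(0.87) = -6.26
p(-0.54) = 11.61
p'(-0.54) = -9.08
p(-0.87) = 14.72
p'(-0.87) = -9.74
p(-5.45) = 80.30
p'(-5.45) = -18.90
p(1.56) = -3.05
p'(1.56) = -4.88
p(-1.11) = 17.11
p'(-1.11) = -10.22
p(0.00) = 7.00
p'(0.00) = -8.00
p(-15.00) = 352.00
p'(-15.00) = -38.00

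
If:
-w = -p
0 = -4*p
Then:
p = 0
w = 0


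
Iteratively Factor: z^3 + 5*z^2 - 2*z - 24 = (z + 3)*(z^2 + 2*z - 8) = (z - 2)*(z + 3)*(z + 4)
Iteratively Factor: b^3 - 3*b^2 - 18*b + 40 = (b - 2)*(b^2 - b - 20) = (b - 2)*(b + 4)*(b - 5)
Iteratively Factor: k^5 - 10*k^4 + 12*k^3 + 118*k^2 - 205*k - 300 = (k - 5)*(k^4 - 5*k^3 - 13*k^2 + 53*k + 60) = (k - 5)*(k - 4)*(k^3 - k^2 - 17*k - 15) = (k - 5)*(k - 4)*(k + 1)*(k^2 - 2*k - 15) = (k - 5)^2*(k - 4)*(k + 1)*(k + 3)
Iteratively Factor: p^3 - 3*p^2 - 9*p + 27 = (p - 3)*(p^2 - 9) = (p - 3)^2*(p + 3)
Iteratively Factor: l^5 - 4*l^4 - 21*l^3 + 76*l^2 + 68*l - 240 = (l - 5)*(l^4 + l^3 - 16*l^2 - 4*l + 48) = (l - 5)*(l + 2)*(l^3 - l^2 - 14*l + 24) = (l - 5)*(l + 2)*(l + 4)*(l^2 - 5*l + 6) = (l - 5)*(l - 3)*(l + 2)*(l + 4)*(l - 2)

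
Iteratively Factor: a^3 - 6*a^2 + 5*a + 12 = (a - 3)*(a^2 - 3*a - 4) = (a - 4)*(a - 3)*(a + 1)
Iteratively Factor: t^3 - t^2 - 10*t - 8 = (t + 2)*(t^2 - 3*t - 4) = (t + 1)*(t + 2)*(t - 4)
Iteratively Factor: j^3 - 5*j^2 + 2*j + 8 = (j - 2)*(j^2 - 3*j - 4) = (j - 2)*(j + 1)*(j - 4)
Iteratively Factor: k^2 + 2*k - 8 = (k + 4)*(k - 2)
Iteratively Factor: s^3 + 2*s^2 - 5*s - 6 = (s + 3)*(s^2 - s - 2) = (s + 1)*(s + 3)*(s - 2)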